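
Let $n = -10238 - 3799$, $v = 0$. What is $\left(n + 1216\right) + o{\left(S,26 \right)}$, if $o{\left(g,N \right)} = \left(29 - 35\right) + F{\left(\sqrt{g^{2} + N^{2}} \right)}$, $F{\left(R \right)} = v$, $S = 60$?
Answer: $-12827$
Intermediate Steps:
$F{\left(R \right)} = 0$
$n = -14037$ ($n = -10238 - 3799 = -14037$)
$o{\left(g,N \right)} = -6$ ($o{\left(g,N \right)} = \left(29 - 35\right) + 0 = -6 + 0 = -6$)
$\left(n + 1216\right) + o{\left(S,26 \right)} = \left(-14037 + 1216\right) - 6 = -12821 - 6 = -12827$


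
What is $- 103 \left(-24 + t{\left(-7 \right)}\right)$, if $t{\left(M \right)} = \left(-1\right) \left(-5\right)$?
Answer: $1957$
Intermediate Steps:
$t{\left(M \right)} = 5$
$- 103 \left(-24 + t{\left(-7 \right)}\right) = - 103 \left(-24 + 5\right) = \left(-103\right) \left(-19\right) = 1957$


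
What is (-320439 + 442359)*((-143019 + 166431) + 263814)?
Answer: 35018593920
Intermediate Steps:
(-320439 + 442359)*((-143019 + 166431) + 263814) = 121920*(23412 + 263814) = 121920*287226 = 35018593920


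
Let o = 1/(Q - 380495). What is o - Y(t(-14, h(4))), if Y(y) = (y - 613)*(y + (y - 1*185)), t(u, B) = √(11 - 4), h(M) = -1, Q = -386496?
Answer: -86991352230/766991 + 1411*√7 ≈ -1.0969e+5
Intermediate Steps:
t(u, B) = √7
Y(y) = (-613 + y)*(-185 + 2*y) (Y(y) = (-613 + y)*(y + (y - 185)) = (-613 + y)*(y + (-185 + y)) = (-613 + y)*(-185 + 2*y))
o = -1/766991 (o = 1/(-386496 - 380495) = 1/(-766991) = -1/766991 ≈ -1.3038e-6)
o - Y(t(-14, h(4))) = -1/766991 - (113405 - 1411*√7 + 2*(√7)²) = -1/766991 - (113405 - 1411*√7 + 2*7) = -1/766991 - (113405 - 1411*√7 + 14) = -1/766991 - (113419 - 1411*√7) = -1/766991 + (-113419 + 1411*√7) = -86991352230/766991 + 1411*√7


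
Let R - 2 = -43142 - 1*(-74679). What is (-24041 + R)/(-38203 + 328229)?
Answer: 3749/145013 ≈ 0.025853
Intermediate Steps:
R = 31539 (R = 2 + (-43142 - 1*(-74679)) = 2 + (-43142 + 74679) = 2 + 31537 = 31539)
(-24041 + R)/(-38203 + 328229) = (-24041 + 31539)/(-38203 + 328229) = 7498/290026 = 7498*(1/290026) = 3749/145013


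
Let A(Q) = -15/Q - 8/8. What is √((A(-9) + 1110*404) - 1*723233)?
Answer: I*√2473131/3 ≈ 524.21*I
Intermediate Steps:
A(Q) = -1 - 15/Q (A(Q) = -15/Q - 8*⅛ = -15/Q - 1 = -1 - 15/Q)
√((A(-9) + 1110*404) - 1*723233) = √(((-15 - 1*(-9))/(-9) + 1110*404) - 1*723233) = √((-(-15 + 9)/9 + 448440) - 723233) = √((-⅑*(-6) + 448440) - 723233) = √((⅔ + 448440) - 723233) = √(1345322/3 - 723233) = √(-824377/3) = I*√2473131/3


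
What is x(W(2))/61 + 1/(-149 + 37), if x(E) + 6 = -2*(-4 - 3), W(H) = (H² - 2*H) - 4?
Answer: 835/6832 ≈ 0.12222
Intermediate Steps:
W(H) = -4 + H² - 2*H
x(E) = 8 (x(E) = -6 - 2*(-4 - 3) = -6 - 2*(-7) = -6 + 14 = 8)
x(W(2))/61 + 1/(-149 + 37) = 8/61 + 1/(-149 + 37) = 8*(1/61) + 1/(-112) = 8/61 - 1/112 = 835/6832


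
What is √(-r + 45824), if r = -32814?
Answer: √78638 ≈ 280.42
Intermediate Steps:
√(-r + 45824) = √(-1*(-32814) + 45824) = √(32814 + 45824) = √78638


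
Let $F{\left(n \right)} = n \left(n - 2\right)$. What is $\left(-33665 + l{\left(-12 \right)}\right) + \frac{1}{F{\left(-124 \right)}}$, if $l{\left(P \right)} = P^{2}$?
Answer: $- \frac{523732103}{15624} \approx -33521.0$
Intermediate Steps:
$F{\left(n \right)} = n \left(-2 + n\right)$
$\left(-33665 + l{\left(-12 \right)}\right) + \frac{1}{F{\left(-124 \right)}} = \left(-33665 + \left(-12\right)^{2}\right) + \frac{1}{\left(-124\right) \left(-2 - 124\right)} = \left(-33665 + 144\right) + \frac{1}{\left(-124\right) \left(-126\right)} = -33521 + \frac{1}{15624} = - \frac{523732103}{15624}$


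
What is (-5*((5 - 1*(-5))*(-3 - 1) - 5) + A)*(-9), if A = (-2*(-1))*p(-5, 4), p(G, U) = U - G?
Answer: -2187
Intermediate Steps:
A = 18 (A = (-2*(-1))*(4 - 1*(-5)) = 2*(4 + 5) = 2*9 = 18)
(-5*((5 - 1*(-5))*(-3 - 1) - 5) + A)*(-9) = (-5*((5 - 1*(-5))*(-3 - 1) - 5) + 18)*(-9) = (-5*((5 + 5)*(-4) - 5) + 18)*(-9) = (-5*(10*(-4) - 5) + 18)*(-9) = (-5*(-40 - 5) + 18)*(-9) = (-5*(-45) + 18)*(-9) = (225 + 18)*(-9) = 243*(-9) = -2187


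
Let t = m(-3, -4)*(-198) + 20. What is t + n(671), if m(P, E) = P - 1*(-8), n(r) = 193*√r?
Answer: -970 + 193*√671 ≈ 4029.4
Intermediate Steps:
m(P, E) = 8 + P (m(P, E) = P + 8 = 8 + P)
t = -970 (t = (8 - 3)*(-198) + 20 = 5*(-198) + 20 = -990 + 20 = -970)
t + n(671) = -970 + 193*√671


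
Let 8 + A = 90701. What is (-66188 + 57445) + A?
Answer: 81950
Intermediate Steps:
A = 90693 (A = -8 + 90701 = 90693)
(-66188 + 57445) + A = (-66188 + 57445) + 90693 = -8743 + 90693 = 81950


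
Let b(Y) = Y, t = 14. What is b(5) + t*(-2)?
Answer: -23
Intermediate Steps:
b(5) + t*(-2) = 5 + 14*(-2) = 5 - 28 = -23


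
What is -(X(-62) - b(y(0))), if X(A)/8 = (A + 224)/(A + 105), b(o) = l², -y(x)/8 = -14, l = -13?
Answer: 5971/43 ≈ 138.86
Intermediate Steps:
y(x) = 112 (y(x) = -8*(-14) = 112)
b(o) = 169 (b(o) = (-13)² = 169)
X(A) = 8*(224 + A)/(105 + A) (X(A) = 8*((A + 224)/(A + 105)) = 8*((224 + A)/(105 + A)) = 8*(224 + A)/(105 + A))
-(X(-62) - b(y(0))) = -(8*(224 - 62)/(105 - 62) - 1*169) = -(8*162/43 - 169) = -(8*(1/43)*162 - 169) = -(1296/43 - 169) = -1*(-5971/43) = 5971/43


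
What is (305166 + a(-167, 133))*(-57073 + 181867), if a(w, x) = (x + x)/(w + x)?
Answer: 647392461066/17 ≈ 3.8082e+10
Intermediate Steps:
a(w, x) = 2*x/(w + x) (a(w, x) = (2*x)/(w + x) = 2*x/(w + x))
(305166 + a(-167, 133))*(-57073 + 181867) = (305166 + 2*133/(-167 + 133))*(-57073 + 181867) = (305166 + 2*133/(-34))*124794 = (305166 + 2*133*(-1/34))*124794 = (305166 - 133/17)*124794 = (5187689/17)*124794 = 647392461066/17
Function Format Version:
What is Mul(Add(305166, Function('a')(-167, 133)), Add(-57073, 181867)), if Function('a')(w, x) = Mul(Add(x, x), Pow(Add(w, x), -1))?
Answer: Rational(647392461066, 17) ≈ 3.8082e+10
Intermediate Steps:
Function('a')(w, x) = Mul(2, x, Pow(Add(w, x), -1)) (Function('a')(w, x) = Mul(Mul(2, x), Pow(Add(w, x), -1)) = Mul(2, x, Pow(Add(w, x), -1)))
Mul(Add(305166, Function('a')(-167, 133)), Add(-57073, 181867)) = Mul(Add(305166, Mul(2, 133, Pow(Add(-167, 133), -1))), Add(-57073, 181867)) = Mul(Add(305166, Mul(2, 133, Pow(-34, -1))), 124794) = Mul(Add(305166, Mul(2, 133, Rational(-1, 34))), 124794) = Mul(Add(305166, Rational(-133, 17)), 124794) = Mul(Rational(5187689, 17), 124794) = Rational(647392461066, 17)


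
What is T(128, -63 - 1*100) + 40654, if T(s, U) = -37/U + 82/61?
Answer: 404238345/9943 ≈ 40656.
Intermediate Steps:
T(s, U) = 82/61 - 37/U (T(s, U) = -37/U + 82*(1/61) = -37/U + 82/61 = 82/61 - 37/U)
T(128, -63 - 1*100) + 40654 = (82/61 - 37/(-63 - 1*100)) + 40654 = (82/61 - 37/(-63 - 100)) + 40654 = (82/61 - 37/(-163)) + 40654 = (82/61 - 37*(-1/163)) + 40654 = (82/61 + 37/163) + 40654 = 15623/9943 + 40654 = 404238345/9943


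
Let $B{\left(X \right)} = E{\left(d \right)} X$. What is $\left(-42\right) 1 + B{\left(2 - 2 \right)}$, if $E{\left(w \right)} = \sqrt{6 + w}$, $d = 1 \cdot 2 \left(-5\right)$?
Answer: $-42$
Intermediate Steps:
$d = -10$ ($d = 2 \left(-5\right) = -10$)
$B{\left(X \right)} = 2 i X$ ($B{\left(X \right)} = \sqrt{6 - 10} X = \sqrt{-4} X = 2 i X$)
$\left(-42\right) 1 + B{\left(2 - 2 \right)} = \left(-42\right) 1 + 2 i \left(2 - 2\right) = -42 + 2 i 0 = -42 + 0 = -42$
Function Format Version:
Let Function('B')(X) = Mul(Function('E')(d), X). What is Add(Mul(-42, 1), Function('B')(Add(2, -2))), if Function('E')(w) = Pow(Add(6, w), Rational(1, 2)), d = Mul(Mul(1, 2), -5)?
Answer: -42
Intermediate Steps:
d = -10 (d = Mul(2, -5) = -10)
Function('B')(X) = Mul(2, I, X) (Function('B')(X) = Mul(Pow(Add(6, -10), Rational(1, 2)), X) = Mul(Pow(-4, Rational(1, 2)), X) = Mul(Mul(2, I), X) = Mul(2, I, X))
Add(Mul(-42, 1), Function('B')(Add(2, -2))) = Add(Mul(-42, 1), Mul(2, I, Add(2, -2))) = Add(-42, Mul(2, I, 0)) = Add(-42, 0) = -42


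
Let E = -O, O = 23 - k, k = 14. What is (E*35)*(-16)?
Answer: 5040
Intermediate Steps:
O = 9 (O = 23 - 1*14 = 23 - 14 = 9)
E = -9 (E = -1*9 = -9)
(E*35)*(-16) = -9*35*(-16) = -315*(-16) = 5040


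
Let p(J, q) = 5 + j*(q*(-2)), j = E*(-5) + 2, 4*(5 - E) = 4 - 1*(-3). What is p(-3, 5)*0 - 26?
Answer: -26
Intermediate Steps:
E = 13/4 (E = 5 - (4 - 1*(-3))/4 = 5 - (4 + 3)/4 = 5 - ¼*7 = 5 - 7/4 = 13/4 ≈ 3.2500)
j = -57/4 (j = (13/4)*(-5) + 2 = -65/4 + 2 = -57/4 ≈ -14.250)
p(J, q) = 5 + 57*q/2 (p(J, q) = 5 - 57*q*(-2)/4 = 5 - (-57)*q/2 = 5 + 57*q/2)
p(-3, 5)*0 - 26 = (5 + (57/2)*5)*0 - 26 = (5 + 285/2)*0 - 26 = (295/2)*0 - 26 = 0 - 26 = -26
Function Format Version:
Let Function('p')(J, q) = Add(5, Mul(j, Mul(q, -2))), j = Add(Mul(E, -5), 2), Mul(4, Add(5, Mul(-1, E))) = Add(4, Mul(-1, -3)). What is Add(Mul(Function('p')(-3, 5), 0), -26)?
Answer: -26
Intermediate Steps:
E = Rational(13, 4) (E = Add(5, Mul(Rational(-1, 4), Add(4, Mul(-1, -3)))) = Add(5, Mul(Rational(-1, 4), Add(4, 3))) = Add(5, Mul(Rational(-1, 4), 7)) = Add(5, Rational(-7, 4)) = Rational(13, 4) ≈ 3.2500)
j = Rational(-57, 4) (j = Add(Mul(Rational(13, 4), -5), 2) = Add(Rational(-65, 4), 2) = Rational(-57, 4) ≈ -14.250)
Function('p')(J, q) = Add(5, Mul(Rational(57, 2), q)) (Function('p')(J, q) = Add(5, Mul(Rational(-57, 4), Mul(q, -2))) = Add(5, Mul(Rational(-57, 4), Mul(-2, q))) = Add(5, Mul(Rational(57, 2), q)))
Add(Mul(Function('p')(-3, 5), 0), -26) = Add(Mul(Add(5, Mul(Rational(57, 2), 5)), 0), -26) = Add(Mul(Add(5, Rational(285, 2)), 0), -26) = Add(Mul(Rational(295, 2), 0), -26) = Add(0, -26) = -26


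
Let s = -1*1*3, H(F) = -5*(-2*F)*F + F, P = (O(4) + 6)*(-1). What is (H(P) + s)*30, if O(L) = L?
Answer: 29610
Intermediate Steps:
P = -10 (P = (4 + 6)*(-1) = 10*(-1) = -10)
H(F) = F + 10*F**2 (H(F) = -(-10)*F**2 + F = 10*F**2 + F = F + 10*F**2)
s = -3 (s = -1*3 = -3)
(H(P) + s)*30 = (-10*(1 + 10*(-10)) - 3)*30 = (-10*(1 - 100) - 3)*30 = (-10*(-99) - 3)*30 = (990 - 3)*30 = 987*30 = 29610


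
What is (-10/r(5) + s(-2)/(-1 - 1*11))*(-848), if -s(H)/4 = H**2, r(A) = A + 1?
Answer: 848/3 ≈ 282.67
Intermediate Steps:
r(A) = 1 + A
s(H) = -4*H**2
(-10/r(5) + s(-2)/(-1 - 1*11))*(-848) = (-10/(1 + 5) + (-4*(-2)**2)/(-1 - 1*11))*(-848) = (-10/6 + (-4*4)/(-1 - 11))*(-848) = (-10*1/6 - 16/(-12))*(-848) = (-5/3 - 16*(-1/12))*(-848) = (-5/3 + 4/3)*(-848) = -1/3*(-848) = 848/3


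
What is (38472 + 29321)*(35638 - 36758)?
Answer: -75928160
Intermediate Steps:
(38472 + 29321)*(35638 - 36758) = 67793*(-1120) = -75928160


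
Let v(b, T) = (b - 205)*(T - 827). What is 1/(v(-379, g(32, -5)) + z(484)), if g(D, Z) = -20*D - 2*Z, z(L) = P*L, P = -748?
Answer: 1/488856 ≈ 2.0456e-6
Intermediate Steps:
z(L) = -748*L
v(b, T) = (-827 + T)*(-205 + b) (v(b, T) = (-205 + b)*(-827 + T) = (-827 + T)*(-205 + b))
1/(v(-379, g(32, -5)) + z(484)) = 1/((169535 - 827*(-379) - 205*(-20*32 - 2*(-5)) + (-20*32 - 2*(-5))*(-379)) - 748*484) = 1/((169535 + 313433 - 205*(-640 + 10) + (-640 + 10)*(-379)) - 362032) = 1/((169535 + 313433 - 205*(-630) - 630*(-379)) - 362032) = 1/((169535 + 313433 + 129150 + 238770) - 362032) = 1/(850888 - 362032) = 1/488856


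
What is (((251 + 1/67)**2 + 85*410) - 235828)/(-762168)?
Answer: 309672559/1710686076 ≈ 0.18102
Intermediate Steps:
(((251 + 1/67)**2 + 85*410) - 235828)/(-762168) = (((251 + 1/67)**2 + 34850) - 235828)*(-1/762168) = (((16818/67)**2 + 34850) - 235828)*(-1/762168) = ((282845124/4489 + 34850) - 235828)*(-1/762168) = (439286774/4489 - 235828)*(-1/762168) = -619345118/4489*(-1/762168) = 309672559/1710686076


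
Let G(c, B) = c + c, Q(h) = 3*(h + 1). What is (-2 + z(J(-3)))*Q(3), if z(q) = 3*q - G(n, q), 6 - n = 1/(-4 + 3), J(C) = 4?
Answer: -48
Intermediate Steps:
Q(h) = 3 + 3*h (Q(h) = 3*(1 + h) = 3 + 3*h)
n = 7 (n = 6 - 1/(-4 + 3) = 6 - 1/(-1) = 6 - 1*(-1) = 6 + 1 = 7)
G(c, B) = 2*c
z(q) = -14 + 3*q (z(q) = 3*q - 2*7 = 3*q - 1*14 = 3*q - 14 = -14 + 3*q)
(-2 + z(J(-3)))*Q(3) = (-2 + (-14 + 3*4))*(3 + 3*3) = (-2 + (-14 + 12))*(3 + 9) = (-2 - 2)*12 = -4*12 = -48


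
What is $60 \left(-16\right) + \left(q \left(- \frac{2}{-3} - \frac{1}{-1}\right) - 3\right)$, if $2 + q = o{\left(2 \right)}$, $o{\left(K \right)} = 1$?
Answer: $- \frac{2894}{3} \approx -964.67$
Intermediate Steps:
$q = -1$ ($q = -2 + 1 = -1$)
$60 \left(-16\right) + \left(q \left(- \frac{2}{-3} - \frac{1}{-1}\right) - 3\right) = 60 \left(-16\right) - \left(3 + 1 + \frac{2}{3}\right) = -960 - \left(3 + 1 + \frac{2}{3}\right) = -960 - \frac{14}{3} = - \frac{2894}{3}$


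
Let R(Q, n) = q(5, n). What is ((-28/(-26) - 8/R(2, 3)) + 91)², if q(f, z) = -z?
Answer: 13653025/1521 ≈ 8976.3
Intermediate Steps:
R(Q, n) = -n
((-28/(-26) - 8/R(2, 3)) + 91)² = ((-28/(-26) - 8/((-1*3))) + 91)² = ((-28*(-1/26) - 8/(-3)) + 91)² = ((14/13 - 8*(-⅓)) + 91)² = ((14/13 + 8/3) + 91)² = (146/39 + 91)² = (3695/39)² = 13653025/1521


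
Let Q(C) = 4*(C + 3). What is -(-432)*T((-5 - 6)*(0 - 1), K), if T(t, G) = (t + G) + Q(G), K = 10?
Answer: 31536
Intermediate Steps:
Q(C) = 12 + 4*C (Q(C) = 4*(3 + C) = 12 + 4*C)
T(t, G) = 12 + t + 5*G (T(t, G) = (t + G) + (12 + 4*G) = (G + t) + (12 + 4*G) = 12 + t + 5*G)
-(-432)*T((-5 - 6)*(0 - 1), K) = -(-432)*(12 + (-5 - 6)*(0 - 1) + 5*10) = -(-432)*(12 - 11*(-1) + 50) = -(-432)*(12 + 11 + 50) = -(-432)*73 = -432*(-73) = 31536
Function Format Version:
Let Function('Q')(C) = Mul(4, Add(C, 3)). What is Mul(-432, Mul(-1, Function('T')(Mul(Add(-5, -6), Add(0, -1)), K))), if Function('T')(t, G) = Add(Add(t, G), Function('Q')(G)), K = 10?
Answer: 31536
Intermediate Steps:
Function('Q')(C) = Add(12, Mul(4, C)) (Function('Q')(C) = Mul(4, Add(3, C)) = Add(12, Mul(4, C)))
Function('T')(t, G) = Add(12, t, Mul(5, G)) (Function('T')(t, G) = Add(Add(t, G), Add(12, Mul(4, G))) = Add(Add(G, t), Add(12, Mul(4, G))) = Add(12, t, Mul(5, G)))
Mul(-432, Mul(-1, Function('T')(Mul(Add(-5, -6), Add(0, -1)), K))) = Mul(-432, Mul(-1, Add(12, Mul(Add(-5, -6), Add(0, -1)), Mul(5, 10)))) = Mul(-432, Mul(-1, Add(12, Mul(-11, -1), 50))) = Mul(-432, Mul(-1, Add(12, 11, 50))) = Mul(-432, Mul(-1, 73)) = Mul(-432, -73) = 31536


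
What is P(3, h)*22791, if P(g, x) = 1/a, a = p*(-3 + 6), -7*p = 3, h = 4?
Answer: -53179/3 ≈ -17726.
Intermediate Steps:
p = -3/7 (p = -⅐*3 = -3/7 ≈ -0.42857)
a = -9/7 (a = -3*(-3 + 6)/7 = -3/7*3 = -9/7 ≈ -1.2857)
P(g, x) = -7/9 (P(g, x) = 1/(-9/7) = -7/9)
P(3, h)*22791 = -7/9*22791 = -53179/3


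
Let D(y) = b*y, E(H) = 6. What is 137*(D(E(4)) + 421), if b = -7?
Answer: 51923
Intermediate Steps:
D(y) = -7*y
137*(D(E(4)) + 421) = 137*(-7*6 + 421) = 137*(-42 + 421) = 137*379 = 51923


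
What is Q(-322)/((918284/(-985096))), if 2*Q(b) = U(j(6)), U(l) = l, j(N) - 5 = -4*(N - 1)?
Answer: 1847055/229571 ≈ 8.0457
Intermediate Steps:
j(N) = 9 - 4*N (j(N) = 5 - 4*(N - 1) = 5 - 4*(-1 + N) = 5 + (4 - 4*N) = 9 - 4*N)
Q(b) = -15/2 (Q(b) = (9 - 4*6)/2 = (9 - 24)/2 = (½)*(-15) = -15/2)
Q(-322)/((918284/(-985096))) = -15/(2*(918284/(-985096))) = -15/(2*(918284*(-1/985096))) = -15/(2*(-229571/246274)) = -15/2*(-246274/229571) = 1847055/229571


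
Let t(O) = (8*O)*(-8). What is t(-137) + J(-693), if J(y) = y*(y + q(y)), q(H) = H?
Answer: 969266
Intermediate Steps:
t(O) = -64*O
J(y) = 2*y² (J(y) = y*(y + y) = y*(2*y) = 2*y²)
t(-137) + J(-693) = -64*(-137) + 2*(-693)² = 8768 + 2*480249 = 8768 + 960498 = 969266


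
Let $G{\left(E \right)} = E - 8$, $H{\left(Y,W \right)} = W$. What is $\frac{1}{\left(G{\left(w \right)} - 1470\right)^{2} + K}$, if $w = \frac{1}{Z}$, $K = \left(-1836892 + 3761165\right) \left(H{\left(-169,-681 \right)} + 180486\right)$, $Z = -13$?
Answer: $\frac{169}{58473339459510} \approx 2.8902 \cdot 10^{-12}$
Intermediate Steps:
$K = 345993906765$ ($K = \left(-1836892 + 3761165\right) \left(-681 + 180486\right) = 1924273 \cdot 179805 = 345993906765$)
$w = - \frac{1}{13}$ ($w = \frac{1}{-13} = - \frac{1}{13} \approx -0.076923$)
$G{\left(E \right)} = -8 + E$ ($G{\left(E \right)} = E - 8 = -8 + E$)
$\frac{1}{\left(G{\left(w \right)} - 1470\right)^{2} + K} = \frac{1}{\left(\left(-8 - \frac{1}{13}\right) - 1470\right)^{2} + 345993906765} = \frac{1}{\left(- \frac{105}{13} - 1470\right)^{2} + 345993906765} = \frac{1}{\left(- \frac{19215}{13}\right)^{2} + 345993906765} = \frac{1}{\frac{369216225}{169} + 345993906765} = \frac{1}{\frac{58473339459510}{169}} = \frac{169}{58473339459510}$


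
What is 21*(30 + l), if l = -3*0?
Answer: 630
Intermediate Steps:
l = 0
21*(30 + l) = 21*(30 + 0) = 21*30 = 630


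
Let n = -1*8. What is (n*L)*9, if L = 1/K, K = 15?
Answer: -24/5 ≈ -4.8000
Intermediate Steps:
n = -8
L = 1/15 ≈ 0.066667
(n*L)*9 = -8*1/15*9 = -8/15*9 = -24/5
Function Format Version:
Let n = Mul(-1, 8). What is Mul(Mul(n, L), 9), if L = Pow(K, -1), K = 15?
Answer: Rational(-24, 5) ≈ -4.8000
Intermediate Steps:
n = -8
L = Rational(1, 15) (L = Pow(15, -1) = Rational(1, 15) ≈ 0.066667)
Mul(Mul(n, L), 9) = Mul(Mul(-8, Rational(1, 15)), 9) = Mul(Rational(-8, 15), 9) = Rational(-24, 5)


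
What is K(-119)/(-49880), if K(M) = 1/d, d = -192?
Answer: 1/9576960 ≈ 1.0442e-7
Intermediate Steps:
K(M) = -1/192 (K(M) = 1/(-192) = -1/192)
K(-119)/(-49880) = -1/192/(-49880) = -1/192*(-1/49880) = 1/9576960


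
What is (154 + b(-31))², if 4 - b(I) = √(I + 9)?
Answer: (158 - I*√22)² ≈ 24942.0 - 1482.2*I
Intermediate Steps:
b(I) = 4 - √(9 + I) (b(I) = 4 - √(I + 9) = 4 - √(9 + I))
(154 + b(-31))² = (154 + (4 - √(9 - 31)))² = (154 + (4 - √(-22)))² = (154 + (4 - I*√22))² = (158 - I*√22)²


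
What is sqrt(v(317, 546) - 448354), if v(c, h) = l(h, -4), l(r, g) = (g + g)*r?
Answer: I*sqrt(452722) ≈ 672.85*I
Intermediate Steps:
l(r, g) = 2*g*r (l(r, g) = (2*g)*r = 2*g*r)
v(c, h) = -8*h (v(c, h) = 2*(-4)*h = -8*h)
sqrt(v(317, 546) - 448354) = sqrt(-8*546 - 448354) = sqrt(-4368 - 448354) = sqrt(-452722) = I*sqrt(452722)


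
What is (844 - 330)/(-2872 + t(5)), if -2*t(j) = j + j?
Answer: -514/2877 ≈ -0.17866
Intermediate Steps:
t(j) = -j (t(j) = -(j + j)/2 = -j)
(844 - 330)/(-2872 + t(5)) = (844 - 330)/(-2872 - 1*5) = 514/(-2872 - 5) = 514/(-2877) = 514*(-1/2877) = -514/2877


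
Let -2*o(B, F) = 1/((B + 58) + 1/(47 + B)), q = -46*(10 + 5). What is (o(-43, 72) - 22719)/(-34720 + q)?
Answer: 1385861/2160010 ≈ 0.64160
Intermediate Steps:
q = -690 (q = -46*15 = -2*345 = -690)
o(B, F) = -1/(2*(58 + B + 1/(47 + B))) (o(B, F) = -1/(2*((B + 58) + 1/(47 + B))) = -1/(2*((58 + B) + 1/(47 + B))) = -1/(2*(58 + B + 1/(47 + B))))
(o(-43, 72) - 22719)/(-34720 + q) = ((-47 - 1*(-43))/(2*(2727 + (-43)² + 105*(-43))) - 22719)/(-34720 - 690) = ((-47 + 43)/(2*(2727 + 1849 - 4515)) - 22719)/(-35410) = ((½)*(-4)/61 - 22719)*(-1/35410) = ((½)*(1/61)*(-4) - 22719)*(-1/35410) = (-2/61 - 22719)*(-1/35410) = -1385861/61*(-1/35410) = 1385861/2160010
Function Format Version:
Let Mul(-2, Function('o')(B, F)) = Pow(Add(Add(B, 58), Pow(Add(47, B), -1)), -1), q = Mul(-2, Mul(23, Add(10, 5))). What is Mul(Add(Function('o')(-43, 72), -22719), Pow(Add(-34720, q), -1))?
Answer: Rational(1385861, 2160010) ≈ 0.64160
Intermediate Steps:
q = -690 (q = Mul(-2, Mul(23, 15)) = Mul(-2, 345) = -690)
Function('o')(B, F) = Mul(Rational(-1, 2), Pow(Add(58, B, Pow(Add(47, B), -1)), -1)) (Function('o')(B, F) = Mul(Rational(-1, 2), Pow(Add(Add(B, 58), Pow(Add(47, B), -1)), -1)) = Mul(Rational(-1, 2), Pow(Add(Add(58, B), Pow(Add(47, B), -1)), -1)) = Mul(Rational(-1, 2), Pow(Add(58, B, Pow(Add(47, B), -1)), -1)))
Mul(Add(Function('o')(-43, 72), -22719), Pow(Add(-34720, q), -1)) = Mul(Add(Mul(Rational(1, 2), Pow(Add(2727, Pow(-43, 2), Mul(105, -43)), -1), Add(-47, Mul(-1, -43))), -22719), Pow(Add(-34720, -690), -1)) = Mul(Add(Mul(Rational(1, 2), Pow(Add(2727, 1849, -4515), -1), Add(-47, 43)), -22719), Pow(-35410, -1)) = Mul(Add(Mul(Rational(1, 2), Pow(61, -1), -4), -22719), Rational(-1, 35410)) = Mul(Add(Mul(Rational(1, 2), Rational(1, 61), -4), -22719), Rational(-1, 35410)) = Mul(Add(Rational(-2, 61), -22719), Rational(-1, 35410)) = Mul(Rational(-1385861, 61), Rational(-1, 35410)) = Rational(1385861, 2160010)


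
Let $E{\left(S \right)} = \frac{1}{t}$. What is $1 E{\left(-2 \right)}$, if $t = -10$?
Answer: $- \frac{1}{10} \approx -0.1$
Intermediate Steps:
$E{\left(S \right)} = - \frac{1}{10}$ ($E{\left(S \right)} = \frac{1}{-10} = - \frac{1}{10}$)
$1 E{\left(-2 \right)} = 1 \left(- \frac{1}{10}\right) = - \frac{1}{10}$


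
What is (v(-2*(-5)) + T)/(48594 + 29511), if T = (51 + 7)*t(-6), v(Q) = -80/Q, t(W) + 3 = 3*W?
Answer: -1226/78105 ≈ -0.015697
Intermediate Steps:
t(W) = -3 + 3*W
T = -1218 (T = (51 + 7)*(-3 + 3*(-6)) = 58*(-3 - 18) = 58*(-21) = -1218)
(v(-2*(-5)) + T)/(48594 + 29511) = (-80/((-2*(-5))) - 1218)/(48594 + 29511) = (-80/10 - 1218)/78105 = (-80*⅒ - 1218)*(1/78105) = (-8 - 1218)*(1/78105) = -1226*1/78105 = -1226/78105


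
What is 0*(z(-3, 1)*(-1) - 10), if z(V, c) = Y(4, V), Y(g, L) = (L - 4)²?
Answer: 0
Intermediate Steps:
Y(g, L) = (-4 + L)²
z(V, c) = (-4 + V)²
0*(z(-3, 1)*(-1) - 10) = 0*((-4 - 3)²*(-1) - 10) = 0*((-7)²*(-1) - 10) = 0*(49*(-1) - 10) = 0*(-49 - 10) = 0*(-59) = 0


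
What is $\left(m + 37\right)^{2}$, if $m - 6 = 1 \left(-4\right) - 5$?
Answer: $1156$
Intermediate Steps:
$m = -3$ ($m = 6 + \left(1 \left(-4\right) - 5\right) = 6 - 9 = -3$)
$\left(m + 37\right)^{2} = \left(-3 + 37\right)^{2} = 34^{2} = 1156$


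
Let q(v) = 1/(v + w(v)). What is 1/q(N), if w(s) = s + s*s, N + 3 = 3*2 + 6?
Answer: 99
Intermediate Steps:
N = 9 (N = -3 + (3*2 + 6) = -3 + (6 + 6) = -3 + 12 = 9)
w(s) = s + s²
q(v) = 1/(v + v*(1 + v))
1/q(N) = 1/(1/(9*(2 + 9))) = 1/((⅑)/11) = 1/((⅑)*(1/11)) = 1/(1/99) = 99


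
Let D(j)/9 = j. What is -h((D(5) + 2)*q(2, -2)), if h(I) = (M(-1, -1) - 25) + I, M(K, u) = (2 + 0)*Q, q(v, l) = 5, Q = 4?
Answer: -218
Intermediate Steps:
D(j) = 9*j
M(K, u) = 8 (M(K, u) = (2 + 0)*4 = 2*4 = 8)
h(I) = -17 + I (h(I) = (8 - 25) + I = -17 + I)
-h((D(5) + 2)*q(2, -2)) = -(-17 + (9*5 + 2)*5) = -(-17 + (45 + 2)*5) = -(-17 + 47*5) = -(-17 + 235) = -1*218 = -218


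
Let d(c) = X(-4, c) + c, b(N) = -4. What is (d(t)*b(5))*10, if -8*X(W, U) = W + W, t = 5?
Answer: -240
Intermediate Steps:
X(W, U) = -W/4 (X(W, U) = -(W + W)/8 = -W/4)
d(c) = 1 + c (d(c) = -1/4*(-4) + c = 1 + c)
(d(t)*b(5))*10 = ((1 + 5)*(-4))*10 = (6*(-4))*10 = -24*10 = -240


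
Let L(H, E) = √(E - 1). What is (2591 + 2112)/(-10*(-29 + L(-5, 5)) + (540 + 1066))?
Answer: 4703/1876 ≈ 2.5069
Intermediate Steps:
L(H, E) = √(-1 + E)
(2591 + 2112)/(-10*(-29 + L(-5, 5)) + (540 + 1066)) = (2591 + 2112)/(-10*(-29 + √(-1 + 5)) + (540 + 1066)) = 4703/(-10*(-29 + √4) + 1606) = 4703/(-10*(-29 + 2) + 1606) = 4703/(-10*(-27) + 1606) = 4703/(270 + 1606) = 4703/1876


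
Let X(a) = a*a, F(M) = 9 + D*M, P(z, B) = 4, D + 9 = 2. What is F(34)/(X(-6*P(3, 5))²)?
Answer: -229/331776 ≈ -0.00069022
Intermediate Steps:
D = -7 (D = -9 + 2 = -7)
F(M) = 9 - 7*M
X(a) = a²
F(34)/(X(-6*P(3, 5))²) = (9 - 7*34)/(((-6*4)²)²) = (9 - 238)/(((-24)²)²) = -229/(576²) = -229/331776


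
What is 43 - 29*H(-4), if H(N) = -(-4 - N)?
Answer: 43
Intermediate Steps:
H(N) = 4 + N
43 - 29*H(-4) = 43 - 29*(4 - 4) = 43 - 29*0 = 43 + 0 = 43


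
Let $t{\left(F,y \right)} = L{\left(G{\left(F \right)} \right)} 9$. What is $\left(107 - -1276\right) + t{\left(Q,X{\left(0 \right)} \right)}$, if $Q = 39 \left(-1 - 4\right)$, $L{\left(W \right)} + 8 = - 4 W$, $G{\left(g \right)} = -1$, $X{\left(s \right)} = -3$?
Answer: $1347$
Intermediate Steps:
$L{\left(W \right)} = -8 - 4 W$
$Q = -195$ ($Q = 39 \left(-1 - 4\right) = 39 \left(-5\right) = -195$)
$t{\left(F,y \right)} = -36$ ($t{\left(F,y \right)} = \left(-8 - -4\right) 9 = \left(-8 + 4\right) 9 = \left(-4\right) 9 = -36$)
$\left(107 - -1276\right) + t{\left(Q,X{\left(0 \right)} \right)} = \left(107 - -1276\right) - 36 = \left(107 + 1276\right) - 36 = 1383 - 36 = 1347$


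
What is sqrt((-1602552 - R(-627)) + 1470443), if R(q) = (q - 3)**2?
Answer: I*sqrt(529009) ≈ 727.33*I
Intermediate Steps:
R(q) = (-3 + q)**2
sqrt((-1602552 - R(-627)) + 1470443) = sqrt((-1602552 - (-3 - 627)**2) + 1470443) = sqrt((-1602552 - 1*(-630)**2) + 1470443) = sqrt((-1602552 - 1*396900) + 1470443) = sqrt((-1602552 - 396900) + 1470443) = sqrt(-1999452 + 1470443) = sqrt(-529009) = I*sqrt(529009)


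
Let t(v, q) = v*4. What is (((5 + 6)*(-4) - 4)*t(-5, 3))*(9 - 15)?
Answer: -5760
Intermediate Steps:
t(v, q) = 4*v
(((5 + 6)*(-4) - 4)*t(-5, 3))*(9 - 15) = (((5 + 6)*(-4) - 4)*(4*(-5)))*(9 - 15) = ((11*(-4) - 4)*(-20))*(-6) = ((-44 - 4)*(-20))*(-6) = -48*(-20)*(-6) = 960*(-6) = -5760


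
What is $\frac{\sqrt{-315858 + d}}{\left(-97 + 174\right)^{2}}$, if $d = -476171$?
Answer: $\frac{i \sqrt{792029}}{5929} \approx 0.1501 i$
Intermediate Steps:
$\frac{\sqrt{-315858 + d}}{\left(-97 + 174\right)^{2}} = \frac{\sqrt{-315858 - 476171}}{\left(-97 + 174\right)^{2}} = \frac{\sqrt{-792029}}{77^{2}} = \frac{i \sqrt{792029}}{5929}$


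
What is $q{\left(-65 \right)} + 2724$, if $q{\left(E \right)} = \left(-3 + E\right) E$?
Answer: $7144$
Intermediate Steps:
$q{\left(E \right)} = E \left(-3 + E\right)$
$q{\left(-65 \right)} + 2724 = - 65 \left(-3 - 65\right) + 2724 = \left(-65\right) \left(-68\right) + 2724 = 4420 + 2724 = 7144$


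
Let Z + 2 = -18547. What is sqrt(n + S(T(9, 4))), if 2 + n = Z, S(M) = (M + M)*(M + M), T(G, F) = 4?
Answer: I*sqrt(18487) ≈ 135.97*I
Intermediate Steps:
Z = -18549 (Z = -2 - 18547 = -18549)
S(M) = 4*M**2 (S(M) = (2*M)*(2*M) = 4*M**2)
n = -18551 (n = -2 - 18549 = -18551)
sqrt(n + S(T(9, 4))) = sqrt(-18551 + 4*4**2) = sqrt(-18551 + 4*16) = sqrt(-18551 + 64) = sqrt(-18487) = I*sqrt(18487)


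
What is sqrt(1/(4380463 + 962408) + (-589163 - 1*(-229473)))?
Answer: I*sqrt(10267808044283398419)/5342871 ≈ 599.74*I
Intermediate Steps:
sqrt(1/(4380463 + 962408) + (-589163 - 1*(-229473))) = sqrt(1/5342871 + (-589163 + 229473)) = sqrt(1/5342871 - 359690) = sqrt(-1921777269989/5342871) = I*sqrt(10267808044283398419)/5342871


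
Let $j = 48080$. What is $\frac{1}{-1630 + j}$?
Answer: $\frac{1}{46450} \approx 2.1529 \cdot 10^{-5}$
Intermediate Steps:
$\frac{1}{-1630 + j} = \frac{1}{-1630 + 48080} = \frac{1}{46450}$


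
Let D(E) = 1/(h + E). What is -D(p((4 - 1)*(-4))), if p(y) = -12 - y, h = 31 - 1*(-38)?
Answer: -1/69 ≈ -0.014493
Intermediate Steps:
h = 69 (h = 31 + 38 = 69)
D(E) = 1/(69 + E)
-D(p((4 - 1)*(-4))) = -1/(69 + (-12 - (4 - 1)*(-4))) = -1/(69 + (-12 - 3*(-4))) = -1/(69 + (-12 - 1*(-12))) = -1/(69 + (-12 + 12)) = -1/(69 + 0) = -1/69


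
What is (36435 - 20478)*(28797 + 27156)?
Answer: 892842021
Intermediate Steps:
(36435 - 20478)*(28797 + 27156) = 15957*55953 = 892842021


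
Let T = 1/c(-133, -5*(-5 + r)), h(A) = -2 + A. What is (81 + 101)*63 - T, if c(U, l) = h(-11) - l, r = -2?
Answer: 550369/48 ≈ 11466.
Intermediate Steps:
c(U, l) = -13 - l (c(U, l) = (-2 - 11) - l = -13 - l)
T = -1/48 (T = 1/(-13 - (-5)*(-5 - 2)) = 1/(-13 - (-5)*(-7)) = 1/(-13 - 1*35) = 1/(-13 - 35) = 1/(-48) = -1/48 ≈ -0.020833)
(81 + 101)*63 - T = (81 + 101)*63 - 1*(-1/48) = 182*63 + 1/48 = 11466 + 1/48 = 550369/48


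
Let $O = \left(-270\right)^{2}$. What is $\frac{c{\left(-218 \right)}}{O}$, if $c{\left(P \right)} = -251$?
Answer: $- \frac{251}{72900} \approx -0.0034431$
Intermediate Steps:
$O = 72900$
$\frac{c{\left(-218 \right)}}{O} = - \frac{251}{72900}$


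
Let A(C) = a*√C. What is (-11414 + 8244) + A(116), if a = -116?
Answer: -3170 - 232*√29 ≈ -4419.4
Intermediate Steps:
A(C) = -116*√C
(-11414 + 8244) + A(116) = (-11414 + 8244) - 232*√29 = -3170 - 232*√29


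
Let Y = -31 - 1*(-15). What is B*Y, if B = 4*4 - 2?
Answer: -224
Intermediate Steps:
Y = -16 (Y = -31 + 15 = -16)
B = 14 (B = 16 - 2 = 14)
B*Y = 14*(-16) = -224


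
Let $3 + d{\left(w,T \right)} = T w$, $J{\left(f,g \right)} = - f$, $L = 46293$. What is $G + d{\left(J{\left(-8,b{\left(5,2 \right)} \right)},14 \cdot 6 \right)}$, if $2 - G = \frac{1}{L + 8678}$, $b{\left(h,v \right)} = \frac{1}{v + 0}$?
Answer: $\frac{36885540}{54971} \approx 671.0$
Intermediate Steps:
$b{\left(h,v \right)} = \frac{1}{v}$
$d{\left(w,T \right)} = -3 + T w$
$G = \frac{109941}{54971}$ ($G = 2 - \frac{1}{46293 + 8678} = 2 - \frac{1}{54971} = \frac{109941}{54971} \approx 2.0$)
$G + d{\left(J{\left(-8,b{\left(5,2 \right)} \right)},14 \cdot 6 \right)} = \frac{109941}{54971} - \left(3 - 14 \cdot 6 \left(\left(-1\right) \left(-8\right)\right)\right) = \frac{109941}{54971} + \left(-3 + 84 \cdot 8\right) = \frac{109941}{54971} + \left(-3 + 672\right) = \frac{109941}{54971} + 669 = \frac{36885540}{54971}$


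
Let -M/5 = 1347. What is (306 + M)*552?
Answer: -3548808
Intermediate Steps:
M = -6735 (M = -5*1347 = -6735)
(306 + M)*552 = (306 - 6735)*552 = -6429*552 = -3548808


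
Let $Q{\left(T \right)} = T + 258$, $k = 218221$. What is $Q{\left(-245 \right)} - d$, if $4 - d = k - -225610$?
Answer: $443840$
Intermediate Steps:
$Q{\left(T \right)} = 258 + T$
$d = -443827$ ($d = 4 - \left(218221 - -225610\right) = 4 - \left(218221 + 225610\right) = 4 - 443831 = -443827$)
$Q{\left(-245 \right)} - d = \left(258 - 245\right) - -443827 = 13 + 443827 = 443840$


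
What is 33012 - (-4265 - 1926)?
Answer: 39203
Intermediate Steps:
33012 - (-4265 - 1926) = 33012 - 1*(-6191) = 33012 + 6191 = 39203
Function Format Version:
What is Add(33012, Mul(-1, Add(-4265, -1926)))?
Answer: 39203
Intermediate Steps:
Add(33012, Mul(-1, Add(-4265, -1926))) = Add(33012, Mul(-1, -6191)) = Add(33012, 6191) = 39203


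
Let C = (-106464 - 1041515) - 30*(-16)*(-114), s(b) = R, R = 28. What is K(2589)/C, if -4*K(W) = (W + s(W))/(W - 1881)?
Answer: 2617/3406043568 ≈ 7.6834e-7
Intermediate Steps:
s(b) = 28
C = -1202699 (C = -1147979 + 480*(-114) = -1147979 - 54720 = -1202699)
K(W) = -(28 + W)/(4*(-1881 + W)) (K(W) = -(W + 28)/(4*(W - 1881)) = -(28 + W)/(4*(-1881 + W)))
K(2589)/C = ((-28 - 1*2589)/(4*(-1881 + 2589)))/(-1202699) = ((1/4)*(-28 - 2589)/708)*(-1/1202699) = ((1/4)*(1/708)*(-2617))*(-1/1202699) = -2617/2832*(-1/1202699) = 2617/3406043568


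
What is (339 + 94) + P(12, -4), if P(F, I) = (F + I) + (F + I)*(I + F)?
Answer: 505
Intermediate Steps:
P(F, I) = F + I + (F + I)**2 (P(F, I) = (F + I) + (F + I)*(F + I) = (F + I) + (F + I)**2 = F + I + (F + I)**2)
(339 + 94) + P(12, -4) = (339 + 94) + (12 - 4 + (12 - 4)**2) = 433 + (12 - 4 + 8**2) = 433 + (12 - 4 + 64) = 433 + 72 = 505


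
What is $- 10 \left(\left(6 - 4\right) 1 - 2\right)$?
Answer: $0$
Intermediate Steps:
$- 10 \left(\left(6 - 4\right) 1 - 2\right) = - 10 \left(2 \cdot 1 - 2\right) = - 10 \left(2 - 2\right) = \left(-10\right) 0 = 0$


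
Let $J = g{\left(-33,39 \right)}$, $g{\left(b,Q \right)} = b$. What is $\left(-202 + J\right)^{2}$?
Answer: $55225$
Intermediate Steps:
$J = -33$
$\left(-202 + J\right)^{2} = \left(-202 - 33\right)^{2} = \left(-235\right)^{2} = 55225$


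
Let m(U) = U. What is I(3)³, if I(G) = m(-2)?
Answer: -8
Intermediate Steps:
I(G) = -2
I(3)³ = (-2)³ = -8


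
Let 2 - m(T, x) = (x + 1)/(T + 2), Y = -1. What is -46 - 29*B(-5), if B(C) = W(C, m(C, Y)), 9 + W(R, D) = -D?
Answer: 273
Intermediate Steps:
m(T, x) = 2 - (1 + x)/(2 + T) (m(T, x) = 2 - (x + 1)/(T + 2) = 2 - (1 + x)/(2 + T))
W(R, D) = -9 - D
B(C) = -9 - (4 + 2*C)/(2 + C) (B(C) = -9 - (3 - 1*(-1) + 2*C)/(2 + C) = -9 - (3 + 1 + 2*C)/(2 + C) = -9 - (4 + 2*C)/(2 + C))
-46 - 29*B(-5) = -46 - 29*(-11) = -46 + 319 = 273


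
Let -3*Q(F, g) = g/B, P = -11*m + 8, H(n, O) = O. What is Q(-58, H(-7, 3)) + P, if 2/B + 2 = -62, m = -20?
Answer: 260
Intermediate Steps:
B = -1/32 (B = 2/(-2 - 62) = 2/(-64) = 2*(-1/64) = -1/32 ≈ -0.031250)
P = 228 (P = -11*(-20) + 8 = 220 + 8 = 228)
Q(F, g) = 32*g/3 (Q(F, g) = -g/(3*(-1/32)) = -g*(-32)/3 = -(-32)*g/3 = 32*g/3)
Q(-58, H(-7, 3)) + P = (32/3)*3 + 228 = 32 + 228 = 260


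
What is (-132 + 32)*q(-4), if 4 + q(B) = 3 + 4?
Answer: -300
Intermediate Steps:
q(B) = 3 (q(B) = -4 + (3 + 4) = -4 + 7 = 3)
(-132 + 32)*q(-4) = (-132 + 32)*3 = -100*3 = -300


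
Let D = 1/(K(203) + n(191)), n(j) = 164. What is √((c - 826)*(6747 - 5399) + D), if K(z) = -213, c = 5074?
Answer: √280588895/7 ≈ 2393.0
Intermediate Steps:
D = -1/49 (D = 1/(-213 + 164) = 1/(-49) = -1/49 ≈ -0.020408)
√((c - 826)*(6747 - 5399) + D) = √((5074 - 826)*(6747 - 5399) - 1/49) = √(4248*1348 - 1/49) = √(5726304 - 1/49) = √(280588895/49) = √280588895/7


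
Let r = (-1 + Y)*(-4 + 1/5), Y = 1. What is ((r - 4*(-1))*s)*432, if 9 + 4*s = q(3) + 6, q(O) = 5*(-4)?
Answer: -9936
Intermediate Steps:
q(O) = -20
r = 0 (r = (-1 + 1)*(-4 + 1/5) = 0*(-4 + ⅕) = 0*(-19/5) = 0)
s = -23/4 (s = -9/4 + (-20 + 6)/4 = -9/4 + (¼)*(-14) = -9/4 - 7/2 = -23/4 ≈ -5.7500)
((r - 4*(-1))*s)*432 = ((0 - 4*(-1))*(-23/4))*432 = ((0 + 4)*(-23/4))*432 = (4*(-23/4))*432 = -23*432 = -9936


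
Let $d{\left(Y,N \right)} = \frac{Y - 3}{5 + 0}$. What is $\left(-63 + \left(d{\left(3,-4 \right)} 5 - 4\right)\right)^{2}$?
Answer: $4489$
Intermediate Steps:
$d{\left(Y,N \right)} = - \frac{3}{5} + \frac{Y}{5}$ ($d{\left(Y,N \right)} = \frac{-3 + Y}{5} = \left(-3 + Y\right) \frac{1}{5} = - \frac{3}{5} + \frac{Y}{5}$)
$\left(-63 + \left(d{\left(3,-4 \right)} 5 - 4\right)\right)^{2} = \left(-63 - \left(4 - \left(- \frac{3}{5} + \frac{1}{5} \cdot 3\right) 5\right)\right)^{2} = \left(-63 - \left(4 - \left(- \frac{3}{5} + \frac{3}{5}\right) 5\right)\right)^{2} = \left(-63 + \left(0 \cdot 5 - 4\right)\right)^{2} = \left(-63 + \left(0 - 4\right)\right)^{2} = \left(-63 - 4\right)^{2} = \left(-67\right)^{2} = 4489$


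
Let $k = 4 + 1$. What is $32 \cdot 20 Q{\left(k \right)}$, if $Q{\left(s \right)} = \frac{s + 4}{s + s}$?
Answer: $576$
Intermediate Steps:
$k = 5$
$Q{\left(s \right)} = \frac{4 + s}{2 s}$
$32 \cdot 20 Q{\left(k \right)} = 32 \cdot 20 \frac{4 + 5}{2 \cdot 5} = 640 \cdot \frac{1}{2} \cdot \frac{1}{5} \cdot 9 = 640 \cdot \frac{9}{10} = 576$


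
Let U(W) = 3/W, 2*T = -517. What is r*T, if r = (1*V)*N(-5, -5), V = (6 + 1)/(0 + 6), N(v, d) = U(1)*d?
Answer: 18095/4 ≈ 4523.8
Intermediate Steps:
T = -517/2 (T = (1/2)*(-517) = -517/2 ≈ -258.50)
N(v, d) = 3*d (N(v, d) = (3/1)*d = (3*1)*d = 3*d)
V = 7/6 ≈ 1.1667
r = -35/2 (r = (1*(7/6))*(3*(-5)) = (7/6)*(-15) = -35/2 ≈ -17.500)
r*T = -35/2*(-517/2) = 18095/4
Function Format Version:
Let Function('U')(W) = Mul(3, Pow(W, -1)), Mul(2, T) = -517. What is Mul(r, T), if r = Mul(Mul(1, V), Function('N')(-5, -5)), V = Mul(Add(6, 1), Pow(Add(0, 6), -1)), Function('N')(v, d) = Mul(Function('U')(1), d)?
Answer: Rational(18095, 4) ≈ 4523.8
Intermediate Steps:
T = Rational(-517, 2) (T = Mul(Rational(1, 2), -517) = Rational(-517, 2) ≈ -258.50)
Function('N')(v, d) = Mul(3, d) (Function('N')(v, d) = Mul(Mul(3, Pow(1, -1)), d) = Mul(Mul(3, 1), d) = Mul(3, d))
V = Rational(7, 6) (V = Mul(7, Pow(6, -1)) = Mul(7, Rational(1, 6)) = Rational(7, 6) ≈ 1.1667)
r = Rational(-35, 2) (r = Mul(Mul(1, Rational(7, 6)), Mul(3, -5)) = Mul(Rational(7, 6), -15) = Rational(-35, 2) ≈ -17.500)
Mul(r, T) = Mul(Rational(-35, 2), Rational(-517, 2)) = Rational(18095, 4)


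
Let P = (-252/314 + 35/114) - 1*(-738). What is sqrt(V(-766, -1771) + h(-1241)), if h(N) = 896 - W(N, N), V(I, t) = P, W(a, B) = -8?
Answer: 11*sqrt(4345759686)/17898 ≈ 40.516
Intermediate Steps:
P = 13199855/17898 (P = (-252*1/314 + 35*(1/114)) + 738 = (-126/157 + 35/114) + 738 = -8869/17898 + 738 = 13199855/17898 ≈ 737.50)
V(I, t) = 13199855/17898
h(N) = 904 (h(N) = 896 - 1*(-8) = 896 + 8 = 904)
sqrt(V(-766, -1771) + h(-1241)) = sqrt(13199855/17898 + 904) = sqrt(29379647/17898) = 11*sqrt(4345759686)/17898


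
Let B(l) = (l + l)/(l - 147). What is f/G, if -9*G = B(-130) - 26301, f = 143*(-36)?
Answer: -12833964/7285117 ≈ -1.7617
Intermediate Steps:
B(l) = 2*l/(-147 + l) (B(l) = (2*l)/(-147 + l) = 2*l/(-147 + l))
f = -5148
G = 7285117/2493 (G = -(2*(-130)/(-147 - 130) - 26301)/9 = -(2*(-130)/(-277) - 26301)/9 = -(2*(-130)*(-1/277) - 26301)/9 = -(260/277 - 26301)/9 = -⅑*(-7285117/277) = 7285117/2493 ≈ 2922.2)
f/G = -5148/7285117/2493 = -5148*2493/7285117 = -12833964/7285117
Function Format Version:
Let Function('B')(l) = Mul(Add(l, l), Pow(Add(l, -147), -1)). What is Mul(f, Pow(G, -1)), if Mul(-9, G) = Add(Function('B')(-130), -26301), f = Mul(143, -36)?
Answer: Rational(-12833964, 7285117) ≈ -1.7617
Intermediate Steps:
Function('B')(l) = Mul(2, l, Pow(Add(-147, l), -1)) (Function('B')(l) = Mul(Mul(2, l), Pow(Add(-147, l), -1)) = Mul(2, l, Pow(Add(-147, l), -1)))
f = -5148
G = Rational(7285117, 2493) (G = Mul(Rational(-1, 9), Add(Mul(2, -130, Pow(Add(-147, -130), -1)), -26301)) = Mul(Rational(-1, 9), Add(Mul(2, -130, Pow(-277, -1)), -26301)) = Mul(Rational(-1, 9), Add(Mul(2, -130, Rational(-1, 277)), -26301)) = Mul(Rational(-1, 9), Add(Rational(260, 277), -26301)) = Mul(Rational(-1, 9), Rational(-7285117, 277)) = Rational(7285117, 2493) ≈ 2922.2)
Mul(f, Pow(G, -1)) = Mul(-5148, Pow(Rational(7285117, 2493), -1)) = Mul(-5148, Rational(2493, 7285117)) = Rational(-12833964, 7285117)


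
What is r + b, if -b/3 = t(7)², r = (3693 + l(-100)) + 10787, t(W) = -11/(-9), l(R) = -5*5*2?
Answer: 389489/27 ≈ 14426.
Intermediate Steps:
l(R) = -50 (l(R) = -25*2 = -50)
t(W) = 11/9 (t(W) = -11*(-⅑) = 11/9)
r = 14430 (r = (3693 - 50) + 10787 = 3643 + 10787 = 14430)
b = -121/27 (b = -3*(11/9)² = -3*121/81 = -121/27 ≈ -4.4815)
r + b = 14430 - 121/27 = 389489/27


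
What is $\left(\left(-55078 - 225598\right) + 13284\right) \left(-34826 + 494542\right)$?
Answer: $-122924380672$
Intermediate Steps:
$\left(\left(-55078 - 225598\right) + 13284\right) \left(-34826 + 494542\right) = \left(\left(-55078 - 225598\right) + 13284\right) 459716 = \left(-280676 + 13284\right) 459716 = \left(-267392\right) 459716 = -122924380672$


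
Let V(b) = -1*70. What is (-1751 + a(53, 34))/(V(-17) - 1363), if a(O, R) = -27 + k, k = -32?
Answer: 1810/1433 ≈ 1.2631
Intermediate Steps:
V(b) = -70
a(O, R) = -59 (a(O, R) = -27 - 32 = -59)
(-1751 + a(53, 34))/(V(-17) - 1363) = (-1751 - 59)/(-70 - 1363) = -1810/(-1433) = -1810*(-1/1433) = 1810/1433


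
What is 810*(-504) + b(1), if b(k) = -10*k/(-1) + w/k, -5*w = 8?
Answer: -2041158/5 ≈ -4.0823e+5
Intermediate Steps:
w = -8/5 (w = -1/5*8 = -8/5 ≈ -1.6000)
b(k) = 10*k - 8/(5*k) (b(k) = -10*k/(-1) - 8/(5*k) = -10*k*(-1) - 8/(5*k) = 10*k - 8/(5*k))
810*(-504) + b(1) = 810*(-504) + (10*1 - 8/5/1) = -408240 + (10 - 8/5*1) = -408240 + (10 - 8/5) = -408240 + 42/5 = -2041158/5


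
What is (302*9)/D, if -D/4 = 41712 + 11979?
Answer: -453/35794 ≈ -0.012656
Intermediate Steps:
D = -214764 (D = -4*(41712 + 11979) = -4*53691 = -214764)
(302*9)/D = (302*9)/(-214764) = 2718*(-1/214764) = -453/35794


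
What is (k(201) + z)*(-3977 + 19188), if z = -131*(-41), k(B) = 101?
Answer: 83234592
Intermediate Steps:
z = 5371
(k(201) + z)*(-3977 + 19188) = (101 + 5371)*(-3977 + 19188) = 5472*15211 = 83234592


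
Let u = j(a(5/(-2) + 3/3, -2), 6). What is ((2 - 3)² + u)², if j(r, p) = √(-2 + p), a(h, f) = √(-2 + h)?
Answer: 9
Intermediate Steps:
u = 2 (u = √(-2 + 6) = √4 = 2)
((2 - 3)² + u)² = ((2 - 3)² + 2)² = ((-1)² + 2)² = (1 + 2)² = 3² = 9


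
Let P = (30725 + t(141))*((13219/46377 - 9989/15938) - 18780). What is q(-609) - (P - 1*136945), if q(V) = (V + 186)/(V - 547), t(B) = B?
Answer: 247714108608531579487/427232529828 ≈ 5.7981e+8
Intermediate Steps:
P = -214234949042735863/369578313 (P = (30725 + 141)*((13219/46377 - 9989/15938) - 18780) = 30866*((13219*(1/46377) - 9989*1/15938) - 18780) = 30866*((13219/46377 - 9989/15938) - 18780) = 30866*(-252575431/739156626 - 18780) = 30866*(-13881614011711/739156626) = -214234949042735863/369578313 ≈ -5.7967e+8)
q(V) = (186 + V)/(-547 + V)
q(-609) - (P - 1*136945) = (186 - 609)/(-547 - 609) - (-214234949042735863/369578313 - 1*136945) = -423/(-1156) - (-214234949042735863/369578313 - 136945) = -1/1156*(-423) - 1*(-214285560944809648/369578313) = 423/1156 + 214285560944809648/369578313 = 247714108608531579487/427232529828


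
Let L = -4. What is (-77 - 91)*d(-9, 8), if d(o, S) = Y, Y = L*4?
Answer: 2688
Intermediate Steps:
Y = -16 (Y = -4*4 = -16)
d(o, S) = -16
(-77 - 91)*d(-9, 8) = (-77 - 91)*(-16) = -168*(-16) = 2688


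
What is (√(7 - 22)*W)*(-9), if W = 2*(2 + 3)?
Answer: -90*I*√15 ≈ -348.57*I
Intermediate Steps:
W = 10 (W = 2*5 = 10)
(√(7 - 22)*W)*(-9) = (√(7 - 22)*10)*(-9) = (√(-15)*10)*(-9) = ((I*√15)*10)*(-9) = (10*I*√15)*(-9) = -90*I*√15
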